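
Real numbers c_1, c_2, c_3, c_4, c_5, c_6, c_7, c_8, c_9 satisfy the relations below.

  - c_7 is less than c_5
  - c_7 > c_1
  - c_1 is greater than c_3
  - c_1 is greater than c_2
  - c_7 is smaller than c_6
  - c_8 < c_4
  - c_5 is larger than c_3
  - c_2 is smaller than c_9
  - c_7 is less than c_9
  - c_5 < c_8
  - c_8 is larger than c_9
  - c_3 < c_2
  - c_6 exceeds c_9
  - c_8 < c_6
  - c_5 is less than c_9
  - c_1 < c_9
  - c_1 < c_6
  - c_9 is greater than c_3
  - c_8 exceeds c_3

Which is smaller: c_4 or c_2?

c_2 < c_1 < c_7 < c_5 < c_9 < c_8 < c_4, by transitivity through c_1, c_7, c_5, c_9, c_8.
So c_2 < c_4; c_2 is the smaller of the two.

c_2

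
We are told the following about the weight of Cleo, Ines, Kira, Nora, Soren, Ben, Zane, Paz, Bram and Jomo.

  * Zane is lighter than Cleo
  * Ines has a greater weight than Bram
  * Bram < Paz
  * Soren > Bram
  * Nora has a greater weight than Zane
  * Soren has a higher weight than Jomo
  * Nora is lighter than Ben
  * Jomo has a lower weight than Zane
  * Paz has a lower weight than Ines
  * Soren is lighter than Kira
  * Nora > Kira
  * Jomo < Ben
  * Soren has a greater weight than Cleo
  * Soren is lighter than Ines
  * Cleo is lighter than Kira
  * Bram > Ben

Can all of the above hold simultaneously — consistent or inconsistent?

We have Bram < Soren stated directly, yet also Soren < Kira < Nora < Ben < Bram by chaining the others — so Soren < Bram. Contradiction.

inconsistent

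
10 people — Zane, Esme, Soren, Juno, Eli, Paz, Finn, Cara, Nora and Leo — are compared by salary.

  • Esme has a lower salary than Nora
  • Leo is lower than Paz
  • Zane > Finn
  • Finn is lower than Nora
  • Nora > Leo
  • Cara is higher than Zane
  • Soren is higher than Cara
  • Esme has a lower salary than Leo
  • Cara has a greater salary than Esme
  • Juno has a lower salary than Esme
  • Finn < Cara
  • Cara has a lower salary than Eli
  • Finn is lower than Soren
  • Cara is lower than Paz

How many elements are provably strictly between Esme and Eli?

1

Chaining upward from Esme reaches: Cara, Leo, Paz, Nora, Soren.
Chaining downward from Eli reaches: Juno, Finn, Zane, Cara.
Strictly between Esme and Eli are those in both lists: Cara — 1 element.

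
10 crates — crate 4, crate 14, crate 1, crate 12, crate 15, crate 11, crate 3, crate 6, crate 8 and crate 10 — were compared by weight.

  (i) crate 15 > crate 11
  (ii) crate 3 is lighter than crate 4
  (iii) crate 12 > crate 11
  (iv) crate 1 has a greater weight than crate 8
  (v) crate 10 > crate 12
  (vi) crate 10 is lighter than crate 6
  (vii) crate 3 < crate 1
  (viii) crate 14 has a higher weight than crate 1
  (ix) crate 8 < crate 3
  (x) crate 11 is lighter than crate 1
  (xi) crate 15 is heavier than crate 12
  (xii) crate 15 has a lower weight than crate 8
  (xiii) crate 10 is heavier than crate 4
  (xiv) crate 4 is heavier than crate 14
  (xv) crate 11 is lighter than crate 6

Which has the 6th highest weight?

crate 3

Chaining the given pairs: crate 11 < crate 12 < crate 15 < crate 8 < crate 3 < crate 1 < crate 14 < crate 4 < crate 10 < crate 6.
Counting 6 from the largest end gives crate 3.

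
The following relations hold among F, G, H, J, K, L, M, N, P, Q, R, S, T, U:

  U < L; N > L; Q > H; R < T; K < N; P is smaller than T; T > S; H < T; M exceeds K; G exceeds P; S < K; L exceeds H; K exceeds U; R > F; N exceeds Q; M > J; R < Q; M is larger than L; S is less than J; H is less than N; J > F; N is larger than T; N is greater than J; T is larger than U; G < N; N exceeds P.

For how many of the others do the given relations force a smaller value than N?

12

The elements the relations force below N are P, S, U, F, H, J, K, G, R, L, Q, T — no chain reaches any other.
That is 12.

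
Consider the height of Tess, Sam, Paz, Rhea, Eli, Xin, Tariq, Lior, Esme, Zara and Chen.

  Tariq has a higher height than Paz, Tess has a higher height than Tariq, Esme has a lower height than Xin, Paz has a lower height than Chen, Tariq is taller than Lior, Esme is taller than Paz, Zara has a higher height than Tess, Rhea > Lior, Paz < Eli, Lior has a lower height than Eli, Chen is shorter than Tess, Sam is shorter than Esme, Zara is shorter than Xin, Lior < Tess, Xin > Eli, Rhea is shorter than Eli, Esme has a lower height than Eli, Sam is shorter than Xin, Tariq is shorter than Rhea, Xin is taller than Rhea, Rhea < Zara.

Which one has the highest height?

Chaining downward from Xin: directly below it, Sam, Esme, Rhea, Zara, Eli; then Paz, Lior, Tariq, Tess; then Chen.
That covers every other element, and nothing is given above Xin, so Xin is the highest height.

Xin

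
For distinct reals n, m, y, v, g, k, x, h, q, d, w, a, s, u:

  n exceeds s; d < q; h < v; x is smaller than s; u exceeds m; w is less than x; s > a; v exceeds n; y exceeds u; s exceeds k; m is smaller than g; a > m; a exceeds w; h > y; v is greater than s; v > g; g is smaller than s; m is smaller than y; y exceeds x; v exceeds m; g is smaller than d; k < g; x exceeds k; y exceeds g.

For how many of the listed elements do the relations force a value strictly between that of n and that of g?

1

Chaining upward from g reaches: d, s, q, y, h, v.
Chaining downward from n reaches: w, m, k, x, a, s.
Strictly between g and n are those in both lists: s — 1 element.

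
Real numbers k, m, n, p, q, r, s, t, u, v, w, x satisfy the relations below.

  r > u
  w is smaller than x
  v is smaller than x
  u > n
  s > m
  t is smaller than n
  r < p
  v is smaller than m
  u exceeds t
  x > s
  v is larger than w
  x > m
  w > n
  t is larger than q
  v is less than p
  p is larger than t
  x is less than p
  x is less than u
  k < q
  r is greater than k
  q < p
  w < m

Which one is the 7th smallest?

m

The consecutive relations fix a unique order: k < q < t < n < w < v < m < s < x < u < r < p.
The 7th smallest is m.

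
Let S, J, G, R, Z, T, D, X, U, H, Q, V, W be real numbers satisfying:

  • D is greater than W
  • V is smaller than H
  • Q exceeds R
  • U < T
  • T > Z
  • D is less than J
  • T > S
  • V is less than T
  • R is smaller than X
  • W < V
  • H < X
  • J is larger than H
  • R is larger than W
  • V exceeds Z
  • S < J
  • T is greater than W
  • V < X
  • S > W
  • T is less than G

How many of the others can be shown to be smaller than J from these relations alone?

6

From J the given relations immediately reach S, H, D.
From those, W, V — 5 in total.
From those, Z — 6 in total.
Nothing else is reachable below J; 6 in all.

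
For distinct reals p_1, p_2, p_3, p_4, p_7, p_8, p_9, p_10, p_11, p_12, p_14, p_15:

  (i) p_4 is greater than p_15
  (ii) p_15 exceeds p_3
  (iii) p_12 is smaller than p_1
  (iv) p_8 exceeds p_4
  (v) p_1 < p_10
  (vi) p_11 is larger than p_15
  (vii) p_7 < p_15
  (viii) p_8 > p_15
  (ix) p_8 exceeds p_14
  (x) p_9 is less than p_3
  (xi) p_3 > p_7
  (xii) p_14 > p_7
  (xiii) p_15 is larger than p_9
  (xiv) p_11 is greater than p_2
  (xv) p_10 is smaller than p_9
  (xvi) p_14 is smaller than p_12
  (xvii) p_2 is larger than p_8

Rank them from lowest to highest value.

Each adjacent pair is fixed by a given relation: p_7 < p_14; p_14 < p_12; p_12 < p_1; p_1 < p_10; p_10 < p_9; p_9 < p_3; p_3 < p_15; p_15 < p_4; p_4 < p_8; p_8 < p_2; p_2 < p_11. Chaining them end to end gives the full order.

p_7 < p_14 < p_12 < p_1 < p_10 < p_9 < p_3 < p_15 < p_4 < p_8 < p_2 < p_11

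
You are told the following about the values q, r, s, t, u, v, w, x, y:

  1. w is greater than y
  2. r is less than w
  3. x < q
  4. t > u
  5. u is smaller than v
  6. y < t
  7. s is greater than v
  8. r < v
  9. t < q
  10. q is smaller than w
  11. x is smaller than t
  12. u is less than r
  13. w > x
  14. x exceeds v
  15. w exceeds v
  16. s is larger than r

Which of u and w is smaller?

u

Link the given pairs in sequence: u < r; r < v; v < x; x < t; t < q; q < w.
Chaining these gives u < r < v < x < t < q < w.
So u < w; u is the smaller of the two.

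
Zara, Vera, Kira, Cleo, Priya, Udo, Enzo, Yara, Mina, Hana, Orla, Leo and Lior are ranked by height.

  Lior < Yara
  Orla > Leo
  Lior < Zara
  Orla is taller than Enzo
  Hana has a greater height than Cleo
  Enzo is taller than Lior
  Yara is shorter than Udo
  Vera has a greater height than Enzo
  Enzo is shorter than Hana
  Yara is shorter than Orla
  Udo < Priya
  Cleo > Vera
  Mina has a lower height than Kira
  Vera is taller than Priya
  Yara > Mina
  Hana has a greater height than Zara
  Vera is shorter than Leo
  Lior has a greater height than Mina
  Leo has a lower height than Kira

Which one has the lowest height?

Mina

Lior is not least since Mina < Lior; Yara is not least since Mina < Yara; Udo is not least since Yara < Udo; Enzo is not least since Lior < Enzo; Priya is not least since Udo < Priya; Vera is not least since Enzo < Vera; Leo is not least since Vera < Leo; Zara is not least since Lior < Zara; Cleo is not least since Vera < Cleo; Kira is not least since Leo < Kira; Hana is not least since Cleo < Hana; Orla is not least since Enzo < Orla.
Only Mina has nothing below it, so Mina is the lowest height.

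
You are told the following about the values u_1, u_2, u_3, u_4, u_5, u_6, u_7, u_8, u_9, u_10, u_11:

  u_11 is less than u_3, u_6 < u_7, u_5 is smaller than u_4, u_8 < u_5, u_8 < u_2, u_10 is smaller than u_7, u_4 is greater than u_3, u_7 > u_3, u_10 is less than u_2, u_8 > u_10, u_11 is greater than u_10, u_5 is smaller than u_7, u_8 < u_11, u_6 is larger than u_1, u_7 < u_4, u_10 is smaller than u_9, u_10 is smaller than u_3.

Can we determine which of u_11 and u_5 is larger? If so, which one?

undetermined

Following every chain through u_11: above u_11 we get u_3, u_7, u_4; below u_11 we get u_10, u_8.
u_5 is not reached, and no chain runs the other way from u_5 to u_11.
So the given relations leave the order of u_11 and u_5 undetermined.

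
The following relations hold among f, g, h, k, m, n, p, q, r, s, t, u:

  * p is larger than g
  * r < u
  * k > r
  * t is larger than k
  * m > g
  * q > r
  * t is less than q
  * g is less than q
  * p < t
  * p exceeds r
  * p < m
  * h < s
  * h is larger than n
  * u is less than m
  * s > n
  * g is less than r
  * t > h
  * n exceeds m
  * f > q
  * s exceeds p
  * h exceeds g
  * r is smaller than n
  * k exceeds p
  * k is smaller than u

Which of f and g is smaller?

g < r and r < p give g < p.
With p < k: g < r < p < k.
With k < u: g < r < p < k < u.
With u < m: g < r < p < k < u < m.
Then m < n extends the chain to n.
With n < h: g < r < p < k < u < m < n < h.
With h < t: g < r < p < k < u < m < n < h < t.
Then t < q extends the chain to q.
Then q < f extends the chain to f.
So g < f; g is the smaller of the two.

g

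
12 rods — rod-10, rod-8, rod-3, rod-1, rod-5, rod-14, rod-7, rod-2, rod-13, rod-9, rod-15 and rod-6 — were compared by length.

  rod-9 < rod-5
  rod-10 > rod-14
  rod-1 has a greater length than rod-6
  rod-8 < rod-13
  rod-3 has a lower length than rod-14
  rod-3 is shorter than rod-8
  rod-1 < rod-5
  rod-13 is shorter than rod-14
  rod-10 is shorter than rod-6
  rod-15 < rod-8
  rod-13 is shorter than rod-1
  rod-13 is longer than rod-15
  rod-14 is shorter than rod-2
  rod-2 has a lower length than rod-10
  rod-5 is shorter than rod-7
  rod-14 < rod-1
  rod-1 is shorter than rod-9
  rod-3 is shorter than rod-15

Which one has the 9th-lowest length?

The consecutive relations fix a unique order: rod-3 < rod-15 < rod-8 < rod-13 < rod-14 < rod-2 < rod-10 < rod-6 < rod-1 < rod-9 < rod-5 < rod-7.
The 9th smallest is rod-1.

rod-1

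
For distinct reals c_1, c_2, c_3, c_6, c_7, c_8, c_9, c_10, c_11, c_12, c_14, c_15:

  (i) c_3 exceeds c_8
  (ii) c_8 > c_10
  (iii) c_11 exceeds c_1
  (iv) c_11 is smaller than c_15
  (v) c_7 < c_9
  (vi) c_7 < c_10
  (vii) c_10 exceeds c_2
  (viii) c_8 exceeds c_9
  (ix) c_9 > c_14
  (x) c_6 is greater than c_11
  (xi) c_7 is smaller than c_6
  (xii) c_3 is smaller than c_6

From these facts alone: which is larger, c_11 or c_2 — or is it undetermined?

Following every chain through c_2: above c_2 we get c_10, c_8, c_3, c_6.
c_11 is not reached, and no chain runs the other way from c_11 to c_2.
So the given relations leave the order of c_2 and c_11 undetermined.

undetermined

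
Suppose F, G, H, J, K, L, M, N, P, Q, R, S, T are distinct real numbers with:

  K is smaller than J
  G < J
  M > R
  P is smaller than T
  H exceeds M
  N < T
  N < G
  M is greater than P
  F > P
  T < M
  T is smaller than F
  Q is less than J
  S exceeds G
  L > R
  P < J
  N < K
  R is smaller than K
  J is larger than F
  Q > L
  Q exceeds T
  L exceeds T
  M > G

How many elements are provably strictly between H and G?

The relations place G below H. An element lies strictly between them when it is forced above G and also forced below H.
Above G: {S, M, J}. Below H: {N, R, P, T, M}.
Intersection: {M} — 1.

1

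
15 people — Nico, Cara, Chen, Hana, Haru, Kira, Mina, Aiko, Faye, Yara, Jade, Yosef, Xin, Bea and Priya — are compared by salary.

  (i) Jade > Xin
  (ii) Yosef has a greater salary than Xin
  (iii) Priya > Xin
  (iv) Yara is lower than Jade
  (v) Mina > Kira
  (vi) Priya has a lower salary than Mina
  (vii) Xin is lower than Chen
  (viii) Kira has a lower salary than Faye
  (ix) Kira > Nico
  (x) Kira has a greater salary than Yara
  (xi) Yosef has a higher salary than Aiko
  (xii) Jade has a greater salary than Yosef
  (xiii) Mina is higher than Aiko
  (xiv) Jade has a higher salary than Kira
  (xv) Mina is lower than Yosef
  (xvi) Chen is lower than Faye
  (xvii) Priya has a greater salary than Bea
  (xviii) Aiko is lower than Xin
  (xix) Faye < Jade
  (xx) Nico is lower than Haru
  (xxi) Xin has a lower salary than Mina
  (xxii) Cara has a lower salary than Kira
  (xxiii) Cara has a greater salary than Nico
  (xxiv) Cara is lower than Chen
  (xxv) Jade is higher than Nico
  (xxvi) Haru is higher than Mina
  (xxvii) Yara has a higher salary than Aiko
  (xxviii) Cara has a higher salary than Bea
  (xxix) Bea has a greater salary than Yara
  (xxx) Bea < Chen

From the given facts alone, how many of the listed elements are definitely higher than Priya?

From Priya the given relations immediately reach Mina.
From those, Yosef, Haru — 3 in total.
From those, Jade — 4 in total.
No other element is forced above Priya by the given relations, so the count is 4.

4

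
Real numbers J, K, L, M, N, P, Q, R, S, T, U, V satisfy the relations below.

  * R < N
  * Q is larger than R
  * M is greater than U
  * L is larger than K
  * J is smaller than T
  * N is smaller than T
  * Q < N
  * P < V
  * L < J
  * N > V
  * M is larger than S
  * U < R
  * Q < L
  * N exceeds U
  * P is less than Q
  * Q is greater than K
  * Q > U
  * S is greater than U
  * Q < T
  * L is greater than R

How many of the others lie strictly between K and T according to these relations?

Chaining upward from K reaches: Q, L, J, N.
Chaining downward from T reaches: U, P, R, V, Q, L, J, N.
Strictly between K and T are those in both lists: Q, L, J, N — 4 elements.

4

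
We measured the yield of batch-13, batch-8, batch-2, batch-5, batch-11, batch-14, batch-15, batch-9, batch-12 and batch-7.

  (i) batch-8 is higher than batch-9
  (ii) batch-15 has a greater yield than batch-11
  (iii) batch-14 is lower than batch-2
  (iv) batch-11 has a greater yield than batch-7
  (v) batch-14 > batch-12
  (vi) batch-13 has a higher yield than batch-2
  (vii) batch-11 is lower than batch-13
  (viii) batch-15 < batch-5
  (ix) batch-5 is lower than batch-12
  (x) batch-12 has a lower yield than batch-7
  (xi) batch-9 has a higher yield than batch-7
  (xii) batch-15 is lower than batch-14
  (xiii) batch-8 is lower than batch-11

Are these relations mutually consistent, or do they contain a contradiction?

We have batch-12 < batch-7 stated directly, yet also batch-7 < batch-9 < batch-8 < batch-11 < batch-15 < batch-5 < batch-12 by chaining the others — so batch-7 < batch-12. Contradiction.

inconsistent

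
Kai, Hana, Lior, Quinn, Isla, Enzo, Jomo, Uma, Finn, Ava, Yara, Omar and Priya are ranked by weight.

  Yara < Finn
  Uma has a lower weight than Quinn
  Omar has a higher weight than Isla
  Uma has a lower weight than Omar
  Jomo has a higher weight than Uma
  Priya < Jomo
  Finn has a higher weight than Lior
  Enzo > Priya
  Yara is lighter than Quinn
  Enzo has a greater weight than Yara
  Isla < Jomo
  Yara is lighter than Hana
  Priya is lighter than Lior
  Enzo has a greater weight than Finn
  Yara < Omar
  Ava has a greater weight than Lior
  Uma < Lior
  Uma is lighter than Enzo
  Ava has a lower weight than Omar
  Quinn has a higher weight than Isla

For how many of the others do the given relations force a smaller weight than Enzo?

5

The elements the relations force below Enzo are Uma, Priya, Lior, Yara, Finn — no chain reaches any other.
That is 5.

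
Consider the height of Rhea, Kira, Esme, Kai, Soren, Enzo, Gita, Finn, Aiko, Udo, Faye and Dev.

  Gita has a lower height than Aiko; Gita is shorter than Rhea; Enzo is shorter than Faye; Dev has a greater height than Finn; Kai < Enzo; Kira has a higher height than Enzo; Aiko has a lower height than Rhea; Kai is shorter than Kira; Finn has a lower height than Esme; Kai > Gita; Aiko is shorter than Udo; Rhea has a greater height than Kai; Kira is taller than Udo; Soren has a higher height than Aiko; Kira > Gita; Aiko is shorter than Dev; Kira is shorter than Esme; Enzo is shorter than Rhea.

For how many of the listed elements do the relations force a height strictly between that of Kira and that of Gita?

4

Chaining upward from Gita reaches: Kai, Enzo, Aiko, Faye, Rhea, Udo, Esme, Soren, Dev.
Chaining downward from Kira reaches: Kai, Enzo, Aiko, Udo.
Strictly between Gita and Kira are those in both lists: Kai, Enzo, Aiko, Udo — 4 elements.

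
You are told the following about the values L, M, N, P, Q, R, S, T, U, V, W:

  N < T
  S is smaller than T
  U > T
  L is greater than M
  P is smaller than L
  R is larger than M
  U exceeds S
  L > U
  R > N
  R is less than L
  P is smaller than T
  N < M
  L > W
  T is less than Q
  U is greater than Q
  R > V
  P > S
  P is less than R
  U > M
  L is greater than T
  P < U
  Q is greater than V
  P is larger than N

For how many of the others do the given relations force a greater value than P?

Directly above P: T, U, R, L.
One step further: Q (5 so far).
Nothing else is reachable above P; 5 in all.

5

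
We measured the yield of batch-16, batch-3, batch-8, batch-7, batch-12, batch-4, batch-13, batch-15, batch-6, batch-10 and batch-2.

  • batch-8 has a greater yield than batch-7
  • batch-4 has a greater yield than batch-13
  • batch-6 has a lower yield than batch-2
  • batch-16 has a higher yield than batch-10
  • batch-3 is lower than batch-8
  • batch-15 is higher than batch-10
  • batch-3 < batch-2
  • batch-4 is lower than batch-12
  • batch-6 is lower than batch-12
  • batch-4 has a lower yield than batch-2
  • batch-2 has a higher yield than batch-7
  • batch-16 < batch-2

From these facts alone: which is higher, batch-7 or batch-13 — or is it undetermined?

Following every chain through batch-13: above batch-13 we get batch-4, batch-2, batch-12.
batch-7 is not reached, and no chain runs the other way from batch-7 to batch-13.
So the given relations leave the order of batch-13 and batch-7 undetermined.

undetermined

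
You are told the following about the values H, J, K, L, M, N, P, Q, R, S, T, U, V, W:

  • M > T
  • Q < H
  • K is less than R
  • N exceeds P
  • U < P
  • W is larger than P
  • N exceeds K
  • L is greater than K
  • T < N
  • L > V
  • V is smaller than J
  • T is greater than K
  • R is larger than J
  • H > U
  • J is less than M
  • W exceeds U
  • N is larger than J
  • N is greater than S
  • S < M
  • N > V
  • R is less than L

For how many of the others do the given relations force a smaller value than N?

7

Directly below N: V, K, T, P, S, J.
One step further: U (7 so far).
Nothing else is reachable below N; 7 in all.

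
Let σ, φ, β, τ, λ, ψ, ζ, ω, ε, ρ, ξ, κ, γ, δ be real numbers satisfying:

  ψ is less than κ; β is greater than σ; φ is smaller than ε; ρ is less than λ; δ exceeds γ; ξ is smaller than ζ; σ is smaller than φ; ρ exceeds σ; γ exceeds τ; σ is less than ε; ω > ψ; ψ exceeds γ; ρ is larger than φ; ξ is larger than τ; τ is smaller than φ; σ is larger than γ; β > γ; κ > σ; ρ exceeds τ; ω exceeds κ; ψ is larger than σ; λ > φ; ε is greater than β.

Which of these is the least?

Chaining upward from τ: directly above it, γ, ξ, φ, ρ; then σ, ψ, δ, β, ζ, ε, λ; then κ, ω.
That covers every other element, and nothing is given below τ, so τ is the least.

τ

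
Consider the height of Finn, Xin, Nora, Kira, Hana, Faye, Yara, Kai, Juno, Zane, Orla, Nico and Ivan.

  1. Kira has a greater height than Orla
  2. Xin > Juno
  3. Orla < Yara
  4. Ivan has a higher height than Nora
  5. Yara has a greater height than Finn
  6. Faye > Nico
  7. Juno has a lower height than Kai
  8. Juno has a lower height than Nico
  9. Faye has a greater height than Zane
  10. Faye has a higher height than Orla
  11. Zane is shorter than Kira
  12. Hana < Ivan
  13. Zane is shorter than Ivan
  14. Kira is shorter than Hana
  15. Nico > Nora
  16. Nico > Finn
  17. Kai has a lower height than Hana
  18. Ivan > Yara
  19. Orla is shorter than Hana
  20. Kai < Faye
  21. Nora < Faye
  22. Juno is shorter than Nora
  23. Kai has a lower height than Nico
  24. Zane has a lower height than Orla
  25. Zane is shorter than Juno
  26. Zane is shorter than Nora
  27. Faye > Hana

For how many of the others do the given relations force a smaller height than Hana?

From Hana the given relations immediately reach Kai, Orla, Kira.
From those, Zane, Juno — 5 in total.
No other element is forced below Hana by the given relations, so the count is 5.

5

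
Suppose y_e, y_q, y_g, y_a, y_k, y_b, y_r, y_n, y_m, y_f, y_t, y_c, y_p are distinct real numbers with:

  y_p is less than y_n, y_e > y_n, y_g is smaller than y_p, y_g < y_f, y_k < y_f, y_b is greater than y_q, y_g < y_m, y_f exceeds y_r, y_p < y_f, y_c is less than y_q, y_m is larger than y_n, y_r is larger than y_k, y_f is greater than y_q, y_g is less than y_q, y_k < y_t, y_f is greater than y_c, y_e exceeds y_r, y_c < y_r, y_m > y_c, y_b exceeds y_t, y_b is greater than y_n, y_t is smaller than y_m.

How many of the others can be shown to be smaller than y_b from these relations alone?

7

From y_b the given relations immediately reach y_q, y_t, y_n.
From those, y_c, y_k, y_g, y_p — 7 in total.
Nothing else is reachable below y_b; 7 in all.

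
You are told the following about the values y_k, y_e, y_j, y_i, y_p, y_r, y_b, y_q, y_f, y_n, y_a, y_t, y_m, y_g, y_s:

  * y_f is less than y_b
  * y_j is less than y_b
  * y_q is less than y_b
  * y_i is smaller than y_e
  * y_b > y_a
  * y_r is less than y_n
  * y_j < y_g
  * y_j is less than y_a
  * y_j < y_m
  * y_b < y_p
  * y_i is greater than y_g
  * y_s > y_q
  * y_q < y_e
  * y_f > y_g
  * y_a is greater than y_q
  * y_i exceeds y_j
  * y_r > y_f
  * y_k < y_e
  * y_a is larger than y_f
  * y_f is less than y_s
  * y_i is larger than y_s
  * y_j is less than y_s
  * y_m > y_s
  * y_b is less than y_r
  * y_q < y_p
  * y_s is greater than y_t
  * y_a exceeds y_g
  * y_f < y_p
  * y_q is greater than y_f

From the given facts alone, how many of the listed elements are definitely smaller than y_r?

The elements the relations force below y_r are y_j, y_g, y_f, y_q, y_a, y_b — no chain reaches any other.
That is 6.

6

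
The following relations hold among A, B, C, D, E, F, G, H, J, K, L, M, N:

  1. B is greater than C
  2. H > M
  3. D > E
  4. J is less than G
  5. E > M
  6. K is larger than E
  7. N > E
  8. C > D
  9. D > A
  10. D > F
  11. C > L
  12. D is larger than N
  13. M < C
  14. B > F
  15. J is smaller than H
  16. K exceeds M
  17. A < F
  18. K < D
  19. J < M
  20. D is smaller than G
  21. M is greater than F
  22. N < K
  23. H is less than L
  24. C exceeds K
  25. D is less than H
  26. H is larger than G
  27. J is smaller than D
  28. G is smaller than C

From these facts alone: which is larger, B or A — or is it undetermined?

Link the given pairs in sequence: A < F; F < M; M < E; E < N; N < K; K < D; D < G; G < H; H < L; L < C; C < B.
Together: A < F < M < E < N < K < D < G < H < L < C < B.
So B is larger.

B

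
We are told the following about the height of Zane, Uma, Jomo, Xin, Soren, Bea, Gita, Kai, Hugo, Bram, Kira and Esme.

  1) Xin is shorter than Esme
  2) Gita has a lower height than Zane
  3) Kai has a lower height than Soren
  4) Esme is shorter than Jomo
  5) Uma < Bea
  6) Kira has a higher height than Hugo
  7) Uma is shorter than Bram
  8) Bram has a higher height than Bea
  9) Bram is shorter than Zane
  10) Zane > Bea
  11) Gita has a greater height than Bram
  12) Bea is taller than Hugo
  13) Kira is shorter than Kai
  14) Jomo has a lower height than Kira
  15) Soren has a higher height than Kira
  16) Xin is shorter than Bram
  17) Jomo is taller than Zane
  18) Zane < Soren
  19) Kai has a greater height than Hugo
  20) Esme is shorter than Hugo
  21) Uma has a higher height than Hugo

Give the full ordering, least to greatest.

Xin < Esme < Hugo < Uma < Bea < Bram < Gita < Zane < Jomo < Kira < Kai < Soren

Each adjacent pair is fixed by a given relation: Xin < Esme; Esme < Hugo; Hugo < Uma; Uma < Bea; Bea < Bram; Bram < Gita; Gita < Zane; Zane < Jomo; Jomo < Kira; Kira < Kai; Kai < Soren. Chaining them end to end gives the full order.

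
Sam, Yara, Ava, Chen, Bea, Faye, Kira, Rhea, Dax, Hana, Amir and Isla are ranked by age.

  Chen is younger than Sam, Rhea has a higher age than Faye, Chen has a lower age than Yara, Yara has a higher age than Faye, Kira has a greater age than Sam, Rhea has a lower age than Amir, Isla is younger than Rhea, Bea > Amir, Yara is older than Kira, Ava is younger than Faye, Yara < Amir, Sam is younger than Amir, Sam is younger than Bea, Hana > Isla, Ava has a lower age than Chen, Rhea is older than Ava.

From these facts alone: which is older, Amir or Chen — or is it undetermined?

Link the given pairs in sequence: Chen < Sam; Sam < Kira; Kira < Yara; Yara < Amir.
Together: Chen < Sam < Kira < Yara < Amir.
So Amir is older.

Amir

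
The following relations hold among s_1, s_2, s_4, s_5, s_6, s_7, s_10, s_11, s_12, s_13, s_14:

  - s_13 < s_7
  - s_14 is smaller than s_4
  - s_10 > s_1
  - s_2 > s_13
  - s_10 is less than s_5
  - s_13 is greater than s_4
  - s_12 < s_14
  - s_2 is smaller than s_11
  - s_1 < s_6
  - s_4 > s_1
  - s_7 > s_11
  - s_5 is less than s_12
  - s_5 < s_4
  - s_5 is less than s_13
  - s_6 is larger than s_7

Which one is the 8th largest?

s_12

Piecing the relations together gives one ordering: s_1 < s_10 < s_5 < s_12 < s_14 < s_4 < s_13 < s_2 < s_11 < s_7 < s_6.
The 8th largest is s_12.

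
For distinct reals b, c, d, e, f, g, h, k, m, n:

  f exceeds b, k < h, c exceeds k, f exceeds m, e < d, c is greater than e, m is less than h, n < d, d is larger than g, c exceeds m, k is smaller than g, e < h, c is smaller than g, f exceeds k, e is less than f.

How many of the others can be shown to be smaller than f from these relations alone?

4

The elements the relations force below f are e, m, b, k — no chain reaches any other.
That is 4.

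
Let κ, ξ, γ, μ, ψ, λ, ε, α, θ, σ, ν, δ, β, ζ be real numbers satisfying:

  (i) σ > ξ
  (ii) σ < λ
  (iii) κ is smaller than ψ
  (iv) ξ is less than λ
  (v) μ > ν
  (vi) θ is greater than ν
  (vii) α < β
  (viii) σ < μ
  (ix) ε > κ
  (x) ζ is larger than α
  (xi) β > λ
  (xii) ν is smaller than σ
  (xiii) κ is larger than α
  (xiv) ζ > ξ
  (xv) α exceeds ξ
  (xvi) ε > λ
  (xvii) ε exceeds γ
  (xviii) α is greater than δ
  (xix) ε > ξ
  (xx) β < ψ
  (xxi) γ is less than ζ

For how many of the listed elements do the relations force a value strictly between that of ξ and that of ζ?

Chaining upward from ξ reaches: α, σ, κ, λ, β, ε, μ, ψ.
Chaining downward from ζ reaches: γ, δ, α.
Strictly between ξ and ζ are those in both lists: α — 1 element.

1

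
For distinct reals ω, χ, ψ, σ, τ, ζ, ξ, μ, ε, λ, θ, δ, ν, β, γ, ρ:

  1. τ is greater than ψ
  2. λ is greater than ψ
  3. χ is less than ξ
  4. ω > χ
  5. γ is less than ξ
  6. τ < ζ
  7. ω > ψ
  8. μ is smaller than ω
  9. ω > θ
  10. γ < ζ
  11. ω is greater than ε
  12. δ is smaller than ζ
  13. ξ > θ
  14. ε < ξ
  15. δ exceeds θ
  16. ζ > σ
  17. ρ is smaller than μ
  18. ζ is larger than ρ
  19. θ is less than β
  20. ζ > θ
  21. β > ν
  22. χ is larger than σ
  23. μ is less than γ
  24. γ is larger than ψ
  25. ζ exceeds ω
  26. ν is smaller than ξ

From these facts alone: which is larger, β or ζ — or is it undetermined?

Following every chain through β: below β we get ν, θ.
ζ is not reached, and no chain runs the other way from ζ to β.
So the given relations leave the order of β and ζ undetermined.

undetermined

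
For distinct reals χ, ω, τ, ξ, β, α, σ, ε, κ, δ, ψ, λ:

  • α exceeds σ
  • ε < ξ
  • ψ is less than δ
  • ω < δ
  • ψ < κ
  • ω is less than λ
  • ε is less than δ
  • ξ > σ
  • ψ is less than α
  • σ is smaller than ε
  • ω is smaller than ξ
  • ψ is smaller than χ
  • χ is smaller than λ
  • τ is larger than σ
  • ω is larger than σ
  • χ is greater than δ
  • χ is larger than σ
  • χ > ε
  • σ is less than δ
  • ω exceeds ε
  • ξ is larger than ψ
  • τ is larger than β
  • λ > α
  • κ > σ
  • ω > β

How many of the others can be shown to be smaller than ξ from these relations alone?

From ξ the given relations immediately reach σ, ε, ψ, ω.
From those, β — 5 in total.
No other element is forced below ξ by the given relations, so the count is 5.

5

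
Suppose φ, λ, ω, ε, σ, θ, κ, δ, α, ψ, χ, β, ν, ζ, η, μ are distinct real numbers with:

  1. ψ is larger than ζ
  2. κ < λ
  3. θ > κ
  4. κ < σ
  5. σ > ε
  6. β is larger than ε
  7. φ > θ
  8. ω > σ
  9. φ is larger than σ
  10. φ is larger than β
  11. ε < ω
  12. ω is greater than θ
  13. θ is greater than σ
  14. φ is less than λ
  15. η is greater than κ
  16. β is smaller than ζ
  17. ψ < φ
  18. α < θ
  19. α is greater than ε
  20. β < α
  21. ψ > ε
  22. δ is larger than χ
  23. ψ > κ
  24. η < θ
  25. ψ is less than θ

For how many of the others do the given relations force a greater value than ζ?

Directly above ζ: ψ.
One step further: θ, φ (3 so far).
One step further: ω, λ (5 so far).
Nothing else is reachable above ζ; 5 in all.

5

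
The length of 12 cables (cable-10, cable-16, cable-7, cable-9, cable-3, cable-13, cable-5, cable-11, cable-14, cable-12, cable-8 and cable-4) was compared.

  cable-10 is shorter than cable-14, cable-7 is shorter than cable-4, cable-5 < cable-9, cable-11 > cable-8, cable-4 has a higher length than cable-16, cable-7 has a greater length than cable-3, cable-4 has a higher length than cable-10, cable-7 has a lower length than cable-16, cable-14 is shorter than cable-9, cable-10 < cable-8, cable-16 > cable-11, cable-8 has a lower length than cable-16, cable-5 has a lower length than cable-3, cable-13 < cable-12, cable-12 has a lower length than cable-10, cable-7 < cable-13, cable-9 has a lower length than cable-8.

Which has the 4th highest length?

Piecing the relations together gives one ordering: cable-5 < cable-3 < cable-7 < cable-13 < cable-12 < cable-10 < cable-14 < cable-9 < cable-8 < cable-11 < cable-16 < cable-4.
Counting 4 from the largest end gives cable-8.

cable-8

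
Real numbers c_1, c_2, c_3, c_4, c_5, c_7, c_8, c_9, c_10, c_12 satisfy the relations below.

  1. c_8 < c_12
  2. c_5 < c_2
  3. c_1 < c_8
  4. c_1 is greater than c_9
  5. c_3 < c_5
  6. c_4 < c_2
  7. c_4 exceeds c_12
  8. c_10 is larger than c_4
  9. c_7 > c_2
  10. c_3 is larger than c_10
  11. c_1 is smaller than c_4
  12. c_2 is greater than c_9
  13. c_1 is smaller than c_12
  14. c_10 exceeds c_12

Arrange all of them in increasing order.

c_9 < c_1 < c_8 < c_12 < c_4 < c_10 < c_3 < c_5 < c_2 < c_7

The consecutive links are each given: c_9 < c_1; c_1 < c_8; c_8 < c_12; c_12 < c_4; c_4 < c_10; c_10 < c_3; c_3 < c_5; c_5 < c_2; c_2 < c_7.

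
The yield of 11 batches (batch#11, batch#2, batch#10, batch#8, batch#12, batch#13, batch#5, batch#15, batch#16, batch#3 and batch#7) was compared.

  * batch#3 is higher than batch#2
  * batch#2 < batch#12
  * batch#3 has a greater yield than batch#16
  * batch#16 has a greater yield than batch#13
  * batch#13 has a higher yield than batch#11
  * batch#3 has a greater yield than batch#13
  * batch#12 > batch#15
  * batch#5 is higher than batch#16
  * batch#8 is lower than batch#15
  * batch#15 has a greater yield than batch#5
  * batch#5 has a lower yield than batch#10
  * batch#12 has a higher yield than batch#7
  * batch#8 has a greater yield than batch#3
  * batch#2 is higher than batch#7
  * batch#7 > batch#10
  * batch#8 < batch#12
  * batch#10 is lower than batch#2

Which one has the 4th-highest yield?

batch#3

The consecutive relations fix a unique order: batch#11 < batch#13 < batch#16 < batch#5 < batch#10 < batch#7 < batch#2 < batch#3 < batch#8 < batch#15 < batch#12.
The 4th largest is batch#3.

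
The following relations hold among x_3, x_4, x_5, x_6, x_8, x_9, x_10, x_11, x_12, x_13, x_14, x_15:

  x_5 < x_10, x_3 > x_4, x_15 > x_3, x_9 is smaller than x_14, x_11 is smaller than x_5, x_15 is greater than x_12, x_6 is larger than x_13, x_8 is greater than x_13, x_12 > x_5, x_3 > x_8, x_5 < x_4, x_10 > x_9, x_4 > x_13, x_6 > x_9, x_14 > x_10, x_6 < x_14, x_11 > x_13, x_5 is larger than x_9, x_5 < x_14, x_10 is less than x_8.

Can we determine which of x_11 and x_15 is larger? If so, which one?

x_15

Chaining the given relations: x_11 < x_5 < x_10 < x_8 < x_3 < x_15.
So x_15 is larger.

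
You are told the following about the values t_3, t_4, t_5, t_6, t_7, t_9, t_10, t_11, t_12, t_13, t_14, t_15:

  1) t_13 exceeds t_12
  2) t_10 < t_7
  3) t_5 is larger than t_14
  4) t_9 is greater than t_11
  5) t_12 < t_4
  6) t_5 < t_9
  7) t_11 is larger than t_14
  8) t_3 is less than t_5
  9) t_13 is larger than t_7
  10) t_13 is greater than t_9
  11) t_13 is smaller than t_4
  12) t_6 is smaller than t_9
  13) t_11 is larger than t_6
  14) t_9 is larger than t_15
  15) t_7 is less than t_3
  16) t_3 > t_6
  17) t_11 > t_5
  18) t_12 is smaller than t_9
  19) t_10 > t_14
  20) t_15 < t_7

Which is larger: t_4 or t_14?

Chaining the given relations: t_14 < t_10 < t_7 < t_3 < t_5 < t_11 < t_9 < t_13 < t_4.
So t_14 < t_4; t_4 is the larger of the two.

t_4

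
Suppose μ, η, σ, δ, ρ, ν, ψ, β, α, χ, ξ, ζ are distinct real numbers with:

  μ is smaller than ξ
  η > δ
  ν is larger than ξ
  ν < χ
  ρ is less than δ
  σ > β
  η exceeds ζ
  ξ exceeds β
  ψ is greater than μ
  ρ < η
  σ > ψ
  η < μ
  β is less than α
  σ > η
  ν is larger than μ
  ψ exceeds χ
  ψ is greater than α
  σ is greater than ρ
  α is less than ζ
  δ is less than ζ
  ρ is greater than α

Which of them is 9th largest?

δ

The consecutive relations fix a unique order: β < α < ρ < δ < ζ < η < μ < ξ < ν < χ < ψ < σ.
Counting 9 from the largest end gives δ.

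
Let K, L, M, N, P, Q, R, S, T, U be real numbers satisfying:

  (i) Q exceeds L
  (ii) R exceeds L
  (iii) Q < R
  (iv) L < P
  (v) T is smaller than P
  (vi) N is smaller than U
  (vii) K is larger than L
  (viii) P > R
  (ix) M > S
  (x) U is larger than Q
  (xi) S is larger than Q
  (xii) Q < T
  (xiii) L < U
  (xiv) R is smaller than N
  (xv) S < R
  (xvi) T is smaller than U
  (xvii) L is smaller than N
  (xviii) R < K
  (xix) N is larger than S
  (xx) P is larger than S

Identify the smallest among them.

L

Chaining upward from L: directly above it, Q, R, N, K, U, P; then S, T; then M.
That covers every other element, and nothing is given below L, so L is the smallest.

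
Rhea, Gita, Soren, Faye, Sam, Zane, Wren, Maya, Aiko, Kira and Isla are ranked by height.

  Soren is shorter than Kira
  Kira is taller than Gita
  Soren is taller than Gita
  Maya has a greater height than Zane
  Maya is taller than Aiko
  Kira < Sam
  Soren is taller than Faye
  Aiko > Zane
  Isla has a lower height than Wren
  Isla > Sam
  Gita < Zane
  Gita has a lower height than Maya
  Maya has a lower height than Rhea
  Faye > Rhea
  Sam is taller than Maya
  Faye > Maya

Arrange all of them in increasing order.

The consecutive links are each given: Gita < Zane; Zane < Aiko; Aiko < Maya; Maya < Rhea; Rhea < Faye; Faye < Soren; Soren < Kira; Kira < Sam; Sam < Isla; Isla < Wren.

Gita < Zane < Aiko < Maya < Rhea < Faye < Soren < Kira < Sam < Isla < Wren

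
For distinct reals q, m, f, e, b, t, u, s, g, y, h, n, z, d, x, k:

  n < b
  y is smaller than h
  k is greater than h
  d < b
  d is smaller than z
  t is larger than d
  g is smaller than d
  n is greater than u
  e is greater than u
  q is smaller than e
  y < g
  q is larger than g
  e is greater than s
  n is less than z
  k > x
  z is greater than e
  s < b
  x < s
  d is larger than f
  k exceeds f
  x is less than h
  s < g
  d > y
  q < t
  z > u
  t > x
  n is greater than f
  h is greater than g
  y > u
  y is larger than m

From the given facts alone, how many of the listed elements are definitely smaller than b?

9

From b the given relations immediately reach s, n, d.
From those, f, x, u, y, g — 8 in total.
From those, m — 9 in total.
Nothing else is reachable below b; 9 in all.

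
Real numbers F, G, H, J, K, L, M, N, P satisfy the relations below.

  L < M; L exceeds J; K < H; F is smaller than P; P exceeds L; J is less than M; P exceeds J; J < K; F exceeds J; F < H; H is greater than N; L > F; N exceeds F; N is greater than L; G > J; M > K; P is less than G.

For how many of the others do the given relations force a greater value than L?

5

The elements the relations force above L are P, M, N, G, H — no chain reaches any other.
That is 5.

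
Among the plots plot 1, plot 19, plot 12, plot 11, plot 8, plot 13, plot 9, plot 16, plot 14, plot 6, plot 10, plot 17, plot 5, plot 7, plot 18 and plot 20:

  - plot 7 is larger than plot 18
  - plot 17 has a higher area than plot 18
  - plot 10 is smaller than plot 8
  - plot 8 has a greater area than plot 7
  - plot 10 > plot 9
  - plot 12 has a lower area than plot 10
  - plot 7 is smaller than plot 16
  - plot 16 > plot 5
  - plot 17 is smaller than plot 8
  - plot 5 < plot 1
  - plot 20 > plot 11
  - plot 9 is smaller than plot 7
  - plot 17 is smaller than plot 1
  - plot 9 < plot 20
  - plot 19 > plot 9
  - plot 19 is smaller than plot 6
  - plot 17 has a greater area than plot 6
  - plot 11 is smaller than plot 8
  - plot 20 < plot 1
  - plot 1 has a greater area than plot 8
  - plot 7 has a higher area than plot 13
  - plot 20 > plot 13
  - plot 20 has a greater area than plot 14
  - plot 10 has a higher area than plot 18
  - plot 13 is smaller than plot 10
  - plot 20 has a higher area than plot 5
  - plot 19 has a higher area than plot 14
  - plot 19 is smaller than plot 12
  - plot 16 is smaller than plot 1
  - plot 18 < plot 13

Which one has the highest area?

plot 1

plot 9 is not greatest since plot 9 < plot 19; plot 14 is not greatest since plot 14 < plot 20; plot 19 is not greatest since plot 19 < plot 12; plot 5 is not greatest since plot 5 < plot 20; plot 12 is not greatest since plot 12 < plot 10; plot 18 is not greatest since plot 18 < plot 10; plot 13 is not greatest since plot 13 < plot 20; plot 6 is not greatest since plot 6 < plot 17; plot 11 is not greatest since plot 11 < plot 20; plot 17 is not greatest since plot 17 < plot 8; plot 7 is not greatest since plot 7 < plot 16; plot 16 is not greatest since plot 16 < plot 1; plot 20 is not greatest since plot 20 < plot 1; plot 10 is not greatest since plot 10 < plot 8; plot 8 is not greatest since plot 8 < plot 1.
Only plot 1 has nothing above it, so plot 1 is the highest area.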